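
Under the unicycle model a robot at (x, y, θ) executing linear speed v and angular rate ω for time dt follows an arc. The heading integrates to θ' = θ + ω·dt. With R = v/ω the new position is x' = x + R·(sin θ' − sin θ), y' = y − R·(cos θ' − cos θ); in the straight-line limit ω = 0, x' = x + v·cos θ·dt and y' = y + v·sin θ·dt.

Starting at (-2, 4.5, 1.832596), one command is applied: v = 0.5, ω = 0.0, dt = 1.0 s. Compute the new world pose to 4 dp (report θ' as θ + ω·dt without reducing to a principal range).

(-2.1294, 4.9830, 1.8326)

θ' = 1.8326 + 0.0·1.0 = 1.8326
ω = 0 → straight: x' = -2 + 0.5·cos(1.8326)·1.0 = -2.1294
y' = 4.5 + 0.5·sin(1.8326)·1.0 = 4.9830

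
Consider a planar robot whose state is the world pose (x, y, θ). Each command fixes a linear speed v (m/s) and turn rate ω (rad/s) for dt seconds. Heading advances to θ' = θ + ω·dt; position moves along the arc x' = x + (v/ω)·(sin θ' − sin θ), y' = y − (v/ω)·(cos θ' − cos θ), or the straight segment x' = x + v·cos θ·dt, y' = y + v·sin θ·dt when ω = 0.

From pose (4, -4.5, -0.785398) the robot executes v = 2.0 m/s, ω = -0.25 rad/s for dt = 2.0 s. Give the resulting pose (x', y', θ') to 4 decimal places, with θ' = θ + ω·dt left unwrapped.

θ' = -0.7854 + -0.25·2.0 = -1.2854
R = v/ω = 2.0/-0.25 = -8.0000
x' = 4 + -8.0000·(sin -1.2854 − sin -0.7854) = 6.0195
y' = -4.5 − -8.0000·(cos -1.2854 − cos -0.7854) = -7.9045

(6.0195, -7.9045, -1.2854)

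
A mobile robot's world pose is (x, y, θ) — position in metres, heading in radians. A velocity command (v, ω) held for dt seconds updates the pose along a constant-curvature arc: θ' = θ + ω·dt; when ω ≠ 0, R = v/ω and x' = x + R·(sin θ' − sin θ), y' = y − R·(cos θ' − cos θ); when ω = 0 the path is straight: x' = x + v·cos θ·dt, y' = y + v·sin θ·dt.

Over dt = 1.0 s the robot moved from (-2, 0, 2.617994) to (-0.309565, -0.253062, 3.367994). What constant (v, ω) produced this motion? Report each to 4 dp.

v = -1.7500, ω = 0.7500

Δθ = 3.367994 − 2.617994 = 0.750000
ω = Δθ/dt = 0.750000/1.0 = 0.7500
R = Δx/(sin θ' − sin θ) = -2.3333
v = R·ω = -2.3333·0.7500 = -1.7500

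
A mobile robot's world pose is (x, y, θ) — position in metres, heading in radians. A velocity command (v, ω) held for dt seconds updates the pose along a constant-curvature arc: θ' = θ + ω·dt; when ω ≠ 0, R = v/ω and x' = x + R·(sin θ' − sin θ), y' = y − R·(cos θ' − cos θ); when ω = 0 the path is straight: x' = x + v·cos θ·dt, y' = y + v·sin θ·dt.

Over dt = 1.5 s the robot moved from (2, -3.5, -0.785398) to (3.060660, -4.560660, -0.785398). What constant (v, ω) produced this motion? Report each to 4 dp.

Δθ = -0.785398 − -0.785398 = 0.000000
ω = Δθ/dt = 0.000000/1.5 = 0.0000
ω = 0 → v = (Δx·cos θ + Δy·sin θ)/dt = 1.0000

v = 1.0000, ω = 0.0000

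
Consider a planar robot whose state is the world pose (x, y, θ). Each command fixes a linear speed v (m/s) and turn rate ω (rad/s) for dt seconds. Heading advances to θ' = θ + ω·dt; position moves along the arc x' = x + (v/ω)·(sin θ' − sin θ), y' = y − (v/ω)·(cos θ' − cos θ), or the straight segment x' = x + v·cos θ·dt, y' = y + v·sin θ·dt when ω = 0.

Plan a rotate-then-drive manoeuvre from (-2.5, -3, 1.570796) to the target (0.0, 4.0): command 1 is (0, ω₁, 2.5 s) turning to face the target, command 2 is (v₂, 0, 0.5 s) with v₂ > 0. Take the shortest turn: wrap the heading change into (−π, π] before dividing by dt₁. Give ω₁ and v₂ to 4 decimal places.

ω₁ = -0.1372, v₂ = 14.8661

heading to target = atan2(4−-3, 0−-2.5) = 1.2278
Δθ = wrap(1.2278 − 1.5708) = -0.3430; ω₁ = Δθ/dt₁ = -0.1372
distance = √((0−-2.5)² + (4−-3)²) = 7.4330; v₂ = distance/dt₂ = 14.8661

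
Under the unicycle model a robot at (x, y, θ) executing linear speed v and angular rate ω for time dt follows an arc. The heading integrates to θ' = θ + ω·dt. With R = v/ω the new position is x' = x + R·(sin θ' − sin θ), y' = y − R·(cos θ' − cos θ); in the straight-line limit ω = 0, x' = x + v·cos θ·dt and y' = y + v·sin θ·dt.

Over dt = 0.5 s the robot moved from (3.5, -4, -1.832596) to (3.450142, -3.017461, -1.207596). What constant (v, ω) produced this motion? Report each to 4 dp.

v = -2.0000, ω = 1.2500

Δθ = -1.207596 − -1.832596 = 0.625000
ω = Δθ/dt = 0.625000/0.5 = 1.2500
R = −Δy/(cos θ' − cos θ) = -1.6000
v = R·ω = -1.6000·1.2500 = -2.0000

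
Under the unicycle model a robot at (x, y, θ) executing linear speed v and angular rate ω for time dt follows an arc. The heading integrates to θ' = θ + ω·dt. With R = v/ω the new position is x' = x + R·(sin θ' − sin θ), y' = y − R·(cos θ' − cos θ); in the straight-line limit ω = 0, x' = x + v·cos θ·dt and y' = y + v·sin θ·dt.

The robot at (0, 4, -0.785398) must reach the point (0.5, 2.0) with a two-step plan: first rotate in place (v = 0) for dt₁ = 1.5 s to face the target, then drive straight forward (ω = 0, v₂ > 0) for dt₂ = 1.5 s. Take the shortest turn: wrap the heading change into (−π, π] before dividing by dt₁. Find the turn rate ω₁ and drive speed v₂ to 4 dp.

ω₁ = -0.3603, v₂ = 1.3744

heading to target = atan2(2−4, 0.5−0) = -1.3258
Δθ = wrap(-1.3258 − -0.7854) = -0.5404; ω₁ = Δθ/dt₁ = -0.3603
distance = √((0.5−0)² + (2−4)²) = 2.0616; v₂ = distance/dt₂ = 1.3744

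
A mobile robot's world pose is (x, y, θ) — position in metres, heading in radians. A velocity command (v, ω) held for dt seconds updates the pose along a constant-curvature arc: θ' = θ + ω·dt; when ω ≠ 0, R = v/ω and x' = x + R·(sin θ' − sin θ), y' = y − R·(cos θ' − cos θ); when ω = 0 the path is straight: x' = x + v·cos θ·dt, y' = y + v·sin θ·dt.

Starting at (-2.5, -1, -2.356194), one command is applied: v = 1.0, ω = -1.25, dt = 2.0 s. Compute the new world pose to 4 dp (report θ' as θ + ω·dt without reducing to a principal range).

(-3.8574, -0.3197, -4.8562)

θ' = -2.3562 + -1.25·2.0 = -4.8562
R = v/ω = 1.0/-1.25 = -0.8000
x' = -2.5 + -0.8000·(sin -4.8562 − sin -2.3562) = -3.8574
y' = -1 − -0.8000·(cos -4.8562 − cos -2.3562) = -0.3197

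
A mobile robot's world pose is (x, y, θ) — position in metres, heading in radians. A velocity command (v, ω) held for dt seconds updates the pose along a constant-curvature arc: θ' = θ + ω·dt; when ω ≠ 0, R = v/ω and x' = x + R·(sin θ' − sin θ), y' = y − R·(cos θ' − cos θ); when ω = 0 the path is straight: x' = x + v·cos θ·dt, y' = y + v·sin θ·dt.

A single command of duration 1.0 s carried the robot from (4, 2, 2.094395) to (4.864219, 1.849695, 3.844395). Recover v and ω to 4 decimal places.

Δθ = 3.844395 − 2.094395 = 1.750000
ω = Δθ/dt = 1.750000/1.0 = 1.7500
R = Δx/(sin θ' − sin θ) = -0.5714
v = R·ω = -0.5714·1.7500 = -1.0000

v = -1.0000, ω = 1.7500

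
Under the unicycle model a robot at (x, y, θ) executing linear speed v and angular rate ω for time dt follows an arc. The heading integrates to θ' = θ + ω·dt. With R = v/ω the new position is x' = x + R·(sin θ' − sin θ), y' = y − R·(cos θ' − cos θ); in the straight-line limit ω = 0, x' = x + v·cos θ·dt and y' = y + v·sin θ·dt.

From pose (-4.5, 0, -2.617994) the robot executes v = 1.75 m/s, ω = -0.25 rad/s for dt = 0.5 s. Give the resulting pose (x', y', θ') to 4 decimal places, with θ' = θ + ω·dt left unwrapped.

(-5.2831, -0.3891, -2.7430)

θ' = -2.6180 + -0.25·0.5 = -2.7430
R = v/ω = 1.75/-0.25 = -7.0000
x' = -4.5 + -7.0000·(sin -2.7430 − sin -2.6180) = -5.2831
y' = 0 − -7.0000·(cos -2.7430 − cos -2.6180) = -0.3891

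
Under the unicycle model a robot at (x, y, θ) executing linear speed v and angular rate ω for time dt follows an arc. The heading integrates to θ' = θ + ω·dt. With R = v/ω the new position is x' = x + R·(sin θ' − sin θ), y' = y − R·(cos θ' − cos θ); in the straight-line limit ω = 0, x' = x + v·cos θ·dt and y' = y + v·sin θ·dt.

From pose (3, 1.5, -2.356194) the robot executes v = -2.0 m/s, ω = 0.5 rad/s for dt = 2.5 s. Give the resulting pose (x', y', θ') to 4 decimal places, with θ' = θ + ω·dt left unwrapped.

(3.7476, 6.1207, -1.1062)

θ' = -2.3562 + 0.5·2.5 = -1.1062
R = v/ω = -2.0/0.5 = -4.0000
x' = 3 + -4.0000·(sin -1.1062 − sin -2.3562) = 3.7476
y' = 1.5 − -4.0000·(cos -1.1062 − cos -2.3562) = 6.1207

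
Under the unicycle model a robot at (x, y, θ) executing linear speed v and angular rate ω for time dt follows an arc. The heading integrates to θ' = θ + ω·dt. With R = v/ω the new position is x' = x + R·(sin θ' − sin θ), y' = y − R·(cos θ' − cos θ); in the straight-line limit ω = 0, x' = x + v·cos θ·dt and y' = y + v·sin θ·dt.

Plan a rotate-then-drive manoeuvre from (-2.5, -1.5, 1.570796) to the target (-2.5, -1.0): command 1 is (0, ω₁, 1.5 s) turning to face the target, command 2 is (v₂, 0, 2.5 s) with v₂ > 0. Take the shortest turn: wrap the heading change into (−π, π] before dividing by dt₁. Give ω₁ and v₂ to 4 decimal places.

heading to target = atan2(-1−-1.5, -2.5−-2.5) = 1.5708
Δθ = wrap(1.5708 − 1.5708) = 0.0000; ω₁ = Δθ/dt₁ = 0.0000
distance = √((-2.5−-2.5)² + (-1−-1.5)²) = 0.5000; v₂ = distance/dt₂ = 0.2000

ω₁ = 0.0000, v₂ = 0.2000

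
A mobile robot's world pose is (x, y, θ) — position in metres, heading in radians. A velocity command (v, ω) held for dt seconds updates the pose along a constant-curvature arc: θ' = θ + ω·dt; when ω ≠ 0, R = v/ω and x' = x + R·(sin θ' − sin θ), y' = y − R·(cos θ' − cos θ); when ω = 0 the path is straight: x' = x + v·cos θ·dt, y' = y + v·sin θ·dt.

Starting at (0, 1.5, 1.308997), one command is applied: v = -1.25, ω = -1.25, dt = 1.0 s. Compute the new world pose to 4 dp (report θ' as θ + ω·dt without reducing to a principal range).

(-0.9070, 0.7606, 0.0590)

θ' = 1.3090 + -1.25·1.0 = 0.0590
R = v/ω = -1.25/-1.25 = 1.0000
x' = 0 + 1.0000·(sin 0.0590 − sin 1.3090) = -0.9070
y' = 1.5 − 1.0000·(cos 0.0590 − cos 1.3090) = 0.7606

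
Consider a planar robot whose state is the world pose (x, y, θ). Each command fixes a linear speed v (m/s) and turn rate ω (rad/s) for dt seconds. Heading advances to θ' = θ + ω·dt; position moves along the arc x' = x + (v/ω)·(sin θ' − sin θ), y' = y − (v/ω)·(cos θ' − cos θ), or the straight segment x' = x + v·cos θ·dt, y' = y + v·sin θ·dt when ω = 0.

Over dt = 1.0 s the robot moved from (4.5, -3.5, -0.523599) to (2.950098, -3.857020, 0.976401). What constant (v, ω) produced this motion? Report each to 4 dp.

Δθ = 0.976401 − -0.523599 = 1.500000
ω = Δθ/dt = 1.500000/1.0 = 1.5000
R = Δx/(sin θ' − sin θ) = -1.1667
v = R·ω = -1.1667·1.5000 = -1.7500

v = -1.7500, ω = 1.5000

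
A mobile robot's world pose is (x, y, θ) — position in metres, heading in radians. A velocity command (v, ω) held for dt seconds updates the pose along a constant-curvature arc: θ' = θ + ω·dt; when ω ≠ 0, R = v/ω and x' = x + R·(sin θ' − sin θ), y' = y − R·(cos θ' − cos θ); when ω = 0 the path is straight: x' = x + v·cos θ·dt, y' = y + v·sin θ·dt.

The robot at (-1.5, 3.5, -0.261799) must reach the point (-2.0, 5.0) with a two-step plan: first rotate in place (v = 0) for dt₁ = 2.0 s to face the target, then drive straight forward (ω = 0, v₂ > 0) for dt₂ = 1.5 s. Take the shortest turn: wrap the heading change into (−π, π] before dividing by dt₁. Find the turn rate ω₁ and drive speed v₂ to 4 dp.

ω₁ = 1.0772, v₂ = 1.0541

heading to target = atan2(5−3.5, -2−-1.5) = 1.8925
Δθ = wrap(1.8925 − -0.2618) = 2.1543; ω₁ = Δθ/dt₁ = 1.0772
distance = √((-2−-1.5)² + (5−3.5)²) = 1.5811; v₂ = distance/dt₂ = 1.0541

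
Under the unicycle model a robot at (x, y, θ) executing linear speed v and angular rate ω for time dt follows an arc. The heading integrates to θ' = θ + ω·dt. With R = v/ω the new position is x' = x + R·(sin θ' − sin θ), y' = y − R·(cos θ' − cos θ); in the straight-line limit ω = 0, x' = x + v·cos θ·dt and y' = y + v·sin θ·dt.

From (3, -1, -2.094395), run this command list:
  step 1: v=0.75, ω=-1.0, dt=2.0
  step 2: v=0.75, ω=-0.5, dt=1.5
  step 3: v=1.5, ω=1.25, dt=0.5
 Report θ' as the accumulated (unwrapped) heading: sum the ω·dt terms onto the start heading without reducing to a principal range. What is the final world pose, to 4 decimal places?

(1.3424, 0.7329, -4.2194)

step 1: θ'=-4.0944 (R=-0.7500) → pose (1.7392, -1.0596, -4.0944)
step 2: θ'=-4.8444 (R=-1.5000) → pose (1.4748, 0.0070, -4.8444)
step 3: θ'=-4.2194 (R=1.2000) → pose (1.3424, 0.7329, -4.2194)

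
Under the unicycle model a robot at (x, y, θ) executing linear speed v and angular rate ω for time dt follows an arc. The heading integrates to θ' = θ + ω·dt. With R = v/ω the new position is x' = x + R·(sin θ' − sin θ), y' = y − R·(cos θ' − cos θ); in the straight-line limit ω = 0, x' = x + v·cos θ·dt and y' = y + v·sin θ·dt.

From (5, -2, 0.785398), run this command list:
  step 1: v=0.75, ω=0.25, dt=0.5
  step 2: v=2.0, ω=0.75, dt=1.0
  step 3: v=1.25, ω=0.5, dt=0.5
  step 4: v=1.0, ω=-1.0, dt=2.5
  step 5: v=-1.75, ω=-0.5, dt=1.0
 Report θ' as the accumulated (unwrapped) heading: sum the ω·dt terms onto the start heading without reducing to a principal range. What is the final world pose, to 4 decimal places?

step 1: θ'=0.9104 (R=3.0000) → pose (5.2479, -1.7190, 0.9104)
step 2: θ'=1.6604 (R=2.6667) → pose (5.7979, 0.1555, 1.6604)
step 3: θ'=1.9104 (R=2.5000) → pose (5.6651, 0.7645, 1.9104)
step 4: θ'=-0.5896 (R=-1.0000) → pose (7.1641, 1.9288, -0.5896)
step 5: θ'=-1.0896 (R=3.5000) → pose (6.0076, 3.2179, -1.0896)

(6.0076, 3.2179, -1.0896)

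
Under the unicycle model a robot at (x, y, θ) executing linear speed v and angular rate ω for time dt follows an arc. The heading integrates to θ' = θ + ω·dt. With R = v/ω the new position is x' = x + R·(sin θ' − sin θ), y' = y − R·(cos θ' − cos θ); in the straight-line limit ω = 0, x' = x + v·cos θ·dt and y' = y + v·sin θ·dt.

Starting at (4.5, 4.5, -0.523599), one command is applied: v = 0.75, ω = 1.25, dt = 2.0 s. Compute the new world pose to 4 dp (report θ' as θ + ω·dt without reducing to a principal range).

θ' = -0.5236 + 1.25·2.0 = 1.9764
R = v/ω = 0.75/1.25 = 0.6000
x' = 4.5 + 0.6000·(sin 1.9764 − sin -0.5236) = 5.3513
y' = 4.5 − 0.6000·(cos 1.9764 − cos -0.5236) = 5.2564

(5.3513, 5.2564, 1.9764)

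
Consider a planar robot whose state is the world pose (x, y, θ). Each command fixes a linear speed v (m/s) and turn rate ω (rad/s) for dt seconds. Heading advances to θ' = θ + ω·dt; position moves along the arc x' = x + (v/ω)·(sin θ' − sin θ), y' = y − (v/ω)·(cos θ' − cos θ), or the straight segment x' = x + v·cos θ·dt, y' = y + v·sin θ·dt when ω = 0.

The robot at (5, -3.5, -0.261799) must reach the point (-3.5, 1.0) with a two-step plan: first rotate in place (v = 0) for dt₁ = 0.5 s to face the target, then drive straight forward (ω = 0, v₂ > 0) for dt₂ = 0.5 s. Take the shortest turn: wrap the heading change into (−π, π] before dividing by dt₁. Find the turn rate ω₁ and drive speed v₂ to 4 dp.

heading to target = atan2(1−-3.5, -3.5−5) = 2.6547
Δθ = wrap(2.6547 − -0.2618) = 2.9165; ω₁ = Δθ/dt₁ = 5.8330
distance = √((-3.5−5)² + (1−-3.5)²) = 9.6177; v₂ = distance/dt₂ = 19.2354

ω₁ = 5.8330, v₂ = 19.2354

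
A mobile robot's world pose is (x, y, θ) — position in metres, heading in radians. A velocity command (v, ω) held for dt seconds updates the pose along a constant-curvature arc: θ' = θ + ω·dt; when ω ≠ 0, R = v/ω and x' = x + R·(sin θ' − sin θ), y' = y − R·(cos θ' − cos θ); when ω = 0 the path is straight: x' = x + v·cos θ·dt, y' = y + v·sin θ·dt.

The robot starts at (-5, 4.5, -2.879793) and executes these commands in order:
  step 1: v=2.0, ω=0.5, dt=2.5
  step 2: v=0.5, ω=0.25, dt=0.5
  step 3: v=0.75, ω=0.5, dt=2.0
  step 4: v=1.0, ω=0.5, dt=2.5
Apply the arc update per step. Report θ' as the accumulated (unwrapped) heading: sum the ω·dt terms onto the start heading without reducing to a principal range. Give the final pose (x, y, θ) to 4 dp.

step 1: θ'=-1.6298 (R=4.0000) → pose (-7.9578, 0.8721, -1.6298)
step 2: θ'=-1.5048 (R=2.0000) → pose (-7.9569, 0.6223, -1.5048)
step 3: θ'=-0.5048 (R=1.5000) → pose (-7.1856, -0.5917, -0.5048)
step 4: θ'=0.7452 (R=2.0000) → pose (-4.8621, -0.3110, 0.7452)

(-4.8621, -0.3110, 0.7452)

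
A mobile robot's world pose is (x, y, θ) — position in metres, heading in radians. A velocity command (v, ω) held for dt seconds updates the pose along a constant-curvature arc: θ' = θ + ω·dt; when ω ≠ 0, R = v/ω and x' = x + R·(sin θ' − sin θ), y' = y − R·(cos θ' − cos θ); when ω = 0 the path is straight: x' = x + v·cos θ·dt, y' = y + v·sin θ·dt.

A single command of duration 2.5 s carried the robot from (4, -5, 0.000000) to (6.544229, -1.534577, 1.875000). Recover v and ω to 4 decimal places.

v = 2.0000, ω = 0.7500

Δθ = 1.875000 − 0.000000 = 1.875000
ω = Δθ/dt = 1.875000/2.5 = 0.7500
R = −Δy/(cos θ' − cos θ) = 2.6667
v = R·ω = 2.6667·0.7500 = 2.0000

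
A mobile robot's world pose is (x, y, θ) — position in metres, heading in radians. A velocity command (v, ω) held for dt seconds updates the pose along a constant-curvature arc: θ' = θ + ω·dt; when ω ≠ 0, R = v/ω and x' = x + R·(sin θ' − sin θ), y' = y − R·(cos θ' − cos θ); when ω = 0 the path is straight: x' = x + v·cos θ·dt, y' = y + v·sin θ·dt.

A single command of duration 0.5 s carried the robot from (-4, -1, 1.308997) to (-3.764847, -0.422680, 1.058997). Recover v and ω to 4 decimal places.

v = 1.2500, ω = -0.5000

Δθ = 1.058997 − 1.308997 = -0.250000
ω = Δθ/dt = -0.250000/0.5 = -0.5000
R = −Δy/(cos θ' − cos θ) = -2.5000
v = R·ω = -2.5000·-0.5000 = 1.2500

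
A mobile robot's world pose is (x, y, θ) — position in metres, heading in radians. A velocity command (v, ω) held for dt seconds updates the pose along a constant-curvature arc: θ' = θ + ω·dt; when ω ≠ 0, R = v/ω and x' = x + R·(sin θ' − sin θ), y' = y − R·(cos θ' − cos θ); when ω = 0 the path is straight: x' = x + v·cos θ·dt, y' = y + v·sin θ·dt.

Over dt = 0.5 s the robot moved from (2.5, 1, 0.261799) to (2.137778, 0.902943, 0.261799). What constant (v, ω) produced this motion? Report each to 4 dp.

Δθ = 0.261799 − 0.261799 = 0.000000
ω = Δθ/dt = 0.000000/0.5 = 0.0000
ω = 0 → v = (Δx·cos θ + Δy·sin θ)/dt = -0.7500

v = -0.7500, ω = 0.0000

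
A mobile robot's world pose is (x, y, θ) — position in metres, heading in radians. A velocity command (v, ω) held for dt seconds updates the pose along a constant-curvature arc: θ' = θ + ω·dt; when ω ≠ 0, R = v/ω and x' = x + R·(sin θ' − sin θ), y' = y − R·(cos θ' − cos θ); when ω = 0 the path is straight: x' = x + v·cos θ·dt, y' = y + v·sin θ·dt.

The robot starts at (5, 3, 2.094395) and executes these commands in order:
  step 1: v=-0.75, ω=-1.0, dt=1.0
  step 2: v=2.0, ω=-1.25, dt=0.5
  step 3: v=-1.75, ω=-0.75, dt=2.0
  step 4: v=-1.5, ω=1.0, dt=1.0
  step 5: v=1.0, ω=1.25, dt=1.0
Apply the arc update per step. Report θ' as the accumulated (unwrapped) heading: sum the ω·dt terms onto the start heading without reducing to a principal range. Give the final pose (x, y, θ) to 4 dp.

step 1: θ'=1.0944 (R=0.7500) → pose (5.0170, 2.2811, 1.0944)
step 2: θ'=0.4694 (R=-1.6000) → pose (5.7151, 2.9743, 0.4694)
step 3: θ'=-1.0306 (R=2.3333) → pose (2.6585, 3.8552, -1.0306)
step 4: θ'=-0.0306 (R=-1.5000) → pose (1.4180, 4.5831, -0.0306)
step 5: θ'=1.2194 (R=0.8000) → pose (2.1936, 5.1073, 1.2194)

(2.1936, 5.1073, 1.2194)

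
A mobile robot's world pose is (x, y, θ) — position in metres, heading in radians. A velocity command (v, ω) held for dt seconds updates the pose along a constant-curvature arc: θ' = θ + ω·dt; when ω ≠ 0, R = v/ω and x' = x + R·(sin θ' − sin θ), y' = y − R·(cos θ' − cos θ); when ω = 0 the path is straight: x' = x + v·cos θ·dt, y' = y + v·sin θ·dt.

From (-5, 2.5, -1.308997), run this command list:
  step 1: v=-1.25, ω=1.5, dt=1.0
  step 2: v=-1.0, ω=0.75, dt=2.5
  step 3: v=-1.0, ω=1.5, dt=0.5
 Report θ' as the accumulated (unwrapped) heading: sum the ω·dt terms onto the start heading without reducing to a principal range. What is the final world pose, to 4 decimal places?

step 1: θ'=0.1910 (R=-0.8333) → pose (-5.9631, 3.1025, 0.1910)
step 2: θ'=2.0660 (R=-1.3333) → pose (-6.8832, 1.1598, 2.0660)
step 3: θ'=2.8160 (R=-0.6667) → pose (-6.5098, 0.8450, 2.8160)

(-6.5098, 0.8450, 2.8160)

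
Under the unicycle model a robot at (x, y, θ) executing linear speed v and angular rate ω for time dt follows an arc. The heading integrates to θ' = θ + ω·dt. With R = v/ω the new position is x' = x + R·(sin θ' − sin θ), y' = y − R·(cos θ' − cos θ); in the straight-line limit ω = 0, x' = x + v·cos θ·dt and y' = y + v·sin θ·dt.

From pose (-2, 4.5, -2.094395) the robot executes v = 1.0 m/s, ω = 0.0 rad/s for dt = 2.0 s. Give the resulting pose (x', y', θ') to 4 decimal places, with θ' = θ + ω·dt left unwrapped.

(-3.0000, 2.7679, -2.0944)

θ' = -2.0944 + 0.0·2.0 = -2.0944
ω = 0 → straight: x' = -2 + 1.0·cos(-2.0944)·2.0 = -3.0000
y' = 4.5 + 1.0·sin(-2.0944)·2.0 = 2.7679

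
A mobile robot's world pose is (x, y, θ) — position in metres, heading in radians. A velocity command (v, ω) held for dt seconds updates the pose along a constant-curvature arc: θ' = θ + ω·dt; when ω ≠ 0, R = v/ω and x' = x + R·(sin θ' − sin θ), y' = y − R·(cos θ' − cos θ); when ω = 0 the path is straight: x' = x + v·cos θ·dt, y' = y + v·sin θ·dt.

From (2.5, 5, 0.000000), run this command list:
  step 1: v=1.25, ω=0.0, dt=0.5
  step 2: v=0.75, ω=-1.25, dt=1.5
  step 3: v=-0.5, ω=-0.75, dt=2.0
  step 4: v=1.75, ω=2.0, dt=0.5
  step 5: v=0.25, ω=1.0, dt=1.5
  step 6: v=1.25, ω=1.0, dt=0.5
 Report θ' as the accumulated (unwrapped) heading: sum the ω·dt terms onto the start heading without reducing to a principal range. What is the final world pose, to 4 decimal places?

(4.1615, 3.7459, -0.3750)

step 1: θ'=0.0000 (straight) → pose (3.1250, 5.0000, 0.0000)
step 2: θ'=-1.8750 (R=-0.6000) → pose (3.6975, 4.2203, -1.8750)
step 3: θ'=-3.3750 (R=0.6667) → pose (4.4877, 4.6692, -3.3750)
step 4: θ'=-2.3750 (R=0.8750) → pose (3.6783, 4.4482, -2.3750)
step 5: θ'=-0.8750 (R=0.2500) → pose (3.6599, 4.1078, -0.8750)
step 6: θ'=-0.3750 (R=1.2500) → pose (4.1615, 3.7459, -0.3750)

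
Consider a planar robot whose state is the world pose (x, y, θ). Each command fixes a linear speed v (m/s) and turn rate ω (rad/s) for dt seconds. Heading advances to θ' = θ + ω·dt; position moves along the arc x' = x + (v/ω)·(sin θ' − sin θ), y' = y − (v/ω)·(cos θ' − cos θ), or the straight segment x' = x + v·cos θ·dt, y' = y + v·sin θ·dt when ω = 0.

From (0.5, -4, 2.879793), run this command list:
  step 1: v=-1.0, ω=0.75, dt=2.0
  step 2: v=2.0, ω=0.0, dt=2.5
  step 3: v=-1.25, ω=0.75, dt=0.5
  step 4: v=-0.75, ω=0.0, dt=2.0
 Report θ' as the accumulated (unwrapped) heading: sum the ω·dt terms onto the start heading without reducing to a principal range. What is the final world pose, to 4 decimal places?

step 1: θ'=4.3798 (R=-1.3333) → pose (2.1054, -3.1474, 4.3798)
step 2: θ'=4.3798 (straight) → pose (0.4729, -7.8734, 4.3798)
step 3: θ'=4.7548 (R=-1.6667) → pose (0.5627, -7.2586, 4.7548)
step 4: θ'=4.7548 (straight) → pose (0.4991, -5.7600, 4.7548)

(0.4991, -5.7600, 4.7548)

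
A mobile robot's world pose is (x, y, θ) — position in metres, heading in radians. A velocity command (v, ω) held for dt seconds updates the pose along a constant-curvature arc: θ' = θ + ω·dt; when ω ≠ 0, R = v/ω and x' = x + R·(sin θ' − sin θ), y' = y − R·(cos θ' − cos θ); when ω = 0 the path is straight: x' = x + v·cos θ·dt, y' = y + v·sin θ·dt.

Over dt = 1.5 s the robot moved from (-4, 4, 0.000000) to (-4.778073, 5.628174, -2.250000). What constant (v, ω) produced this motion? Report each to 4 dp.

v = -1.5000, ω = -1.5000

Δθ = -2.250000 − 0.000000 = -2.250000
ω = Δθ/dt = -2.250000/1.5 = -1.5000
R = −Δy/(cos θ' − cos θ) = 1.0000
v = R·ω = 1.0000·-1.5000 = -1.5000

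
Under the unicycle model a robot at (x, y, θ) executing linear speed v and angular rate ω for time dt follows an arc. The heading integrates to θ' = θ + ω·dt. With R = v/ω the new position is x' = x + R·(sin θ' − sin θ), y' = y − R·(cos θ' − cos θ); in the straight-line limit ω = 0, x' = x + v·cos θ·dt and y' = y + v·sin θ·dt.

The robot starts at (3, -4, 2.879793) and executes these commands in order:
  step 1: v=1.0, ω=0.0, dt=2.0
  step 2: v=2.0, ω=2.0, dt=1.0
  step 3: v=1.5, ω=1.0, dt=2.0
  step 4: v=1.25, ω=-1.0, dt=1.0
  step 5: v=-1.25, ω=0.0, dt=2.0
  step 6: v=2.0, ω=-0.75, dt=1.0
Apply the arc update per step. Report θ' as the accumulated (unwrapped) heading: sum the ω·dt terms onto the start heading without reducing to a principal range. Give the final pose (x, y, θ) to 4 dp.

step 1: θ'=2.8798 (straight) → pose (1.0681, -3.4824, 2.8798)
step 2: θ'=4.8798 (R=1.0000) → pose (-0.1767, -4.6149, 4.8798)
step 3: θ'=6.8798 (R=1.5000) → pose (2.1451, -5.6058, 6.8798)
step 4: θ'=5.8798 (R=-1.2500) → pose (3.3381, -5.4902, 5.8798)
step 5: θ'=5.8798 (straight) → pose (1.0387, -4.5089, 5.8798)
step 6: θ'=5.1298 (R=-2.6667) → pose (2.4297, -5.8805, 5.1298)

(2.4297, -5.8805, 5.1298)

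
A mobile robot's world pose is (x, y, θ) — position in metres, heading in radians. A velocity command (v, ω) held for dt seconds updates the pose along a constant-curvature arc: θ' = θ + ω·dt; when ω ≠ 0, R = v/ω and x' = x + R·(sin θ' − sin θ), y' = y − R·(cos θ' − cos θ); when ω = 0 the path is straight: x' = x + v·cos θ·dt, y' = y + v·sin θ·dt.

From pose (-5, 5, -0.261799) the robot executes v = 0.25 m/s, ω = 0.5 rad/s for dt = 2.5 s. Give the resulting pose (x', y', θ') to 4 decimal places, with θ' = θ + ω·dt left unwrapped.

θ' = -0.2618 + 0.5·2.5 = 0.9882
R = v/ω = 0.25/0.5 = 0.5000
x' = -5 + 0.5000·(sin 0.9882 − sin -0.2618) = -4.4531
y' = 5 − 0.5000·(cos 0.9882 − cos -0.2618) = 5.2079

(-4.4531, 5.2079, 0.9882)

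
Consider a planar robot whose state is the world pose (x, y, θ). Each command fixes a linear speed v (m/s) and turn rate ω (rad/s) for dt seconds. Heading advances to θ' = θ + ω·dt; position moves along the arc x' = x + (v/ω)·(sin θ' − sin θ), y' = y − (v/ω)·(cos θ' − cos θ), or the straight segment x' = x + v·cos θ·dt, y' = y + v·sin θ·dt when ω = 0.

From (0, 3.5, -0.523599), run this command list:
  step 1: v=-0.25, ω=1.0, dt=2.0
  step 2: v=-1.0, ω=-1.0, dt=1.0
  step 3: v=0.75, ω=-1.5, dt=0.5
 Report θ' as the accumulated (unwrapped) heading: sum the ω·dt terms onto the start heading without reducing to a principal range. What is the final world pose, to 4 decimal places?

step 1: θ'=1.4764 (R=-0.2500) → pose (-0.3739, 3.3071, 1.4764)
step 2: θ'=0.4764 (R=1.0000) → pose (-0.9109, 2.5127, 0.4764)
step 3: θ'=-0.2736 (R=-0.5000) → pose (-0.5465, 2.5497, -0.2736)

(-0.5465, 2.5497, -0.2736)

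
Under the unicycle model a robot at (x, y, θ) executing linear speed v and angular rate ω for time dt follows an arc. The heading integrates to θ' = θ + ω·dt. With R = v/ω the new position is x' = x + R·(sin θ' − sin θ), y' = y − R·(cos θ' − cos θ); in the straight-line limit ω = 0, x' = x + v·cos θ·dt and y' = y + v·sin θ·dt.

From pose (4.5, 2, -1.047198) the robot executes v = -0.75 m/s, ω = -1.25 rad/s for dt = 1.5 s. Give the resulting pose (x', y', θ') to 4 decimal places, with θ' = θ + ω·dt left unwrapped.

(4.8890, 2.8856, -2.9222)

θ' = -1.0472 + -1.25·1.5 = -2.9222
R = v/ω = -0.75/-1.25 = 0.6000
x' = 4.5 + 0.6000·(sin -2.9222 − sin -1.0472) = 4.8890
y' = 2 − 0.6000·(cos -2.9222 − cos -1.0472) = 2.8856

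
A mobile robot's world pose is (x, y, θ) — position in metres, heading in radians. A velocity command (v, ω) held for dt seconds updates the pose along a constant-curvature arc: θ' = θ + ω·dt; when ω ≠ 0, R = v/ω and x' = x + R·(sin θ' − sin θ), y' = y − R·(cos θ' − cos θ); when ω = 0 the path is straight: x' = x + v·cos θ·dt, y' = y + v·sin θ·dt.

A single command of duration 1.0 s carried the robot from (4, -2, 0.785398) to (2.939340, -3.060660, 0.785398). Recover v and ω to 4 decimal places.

Δθ = 0.785398 − 0.785398 = 0.000000
ω = Δθ/dt = 0.000000/1.0 = 0.0000
ω = 0 → v = (Δx·cos θ + Δy·sin θ)/dt = -1.5000

v = -1.5000, ω = 0.0000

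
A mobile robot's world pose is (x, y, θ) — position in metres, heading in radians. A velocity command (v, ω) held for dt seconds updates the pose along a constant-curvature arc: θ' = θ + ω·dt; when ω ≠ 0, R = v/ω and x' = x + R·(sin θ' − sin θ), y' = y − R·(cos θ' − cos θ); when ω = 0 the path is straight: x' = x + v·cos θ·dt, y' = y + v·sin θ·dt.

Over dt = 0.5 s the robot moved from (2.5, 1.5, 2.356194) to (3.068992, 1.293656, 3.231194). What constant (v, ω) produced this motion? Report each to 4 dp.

v = -1.2500, ω = 1.7500

Δθ = 3.231194 − 2.356194 = 0.875000
ω = Δθ/dt = 0.875000/0.5 = 1.7500
R = Δx/(sin θ' − sin θ) = -0.7143
v = R·ω = -0.7143·1.7500 = -1.2500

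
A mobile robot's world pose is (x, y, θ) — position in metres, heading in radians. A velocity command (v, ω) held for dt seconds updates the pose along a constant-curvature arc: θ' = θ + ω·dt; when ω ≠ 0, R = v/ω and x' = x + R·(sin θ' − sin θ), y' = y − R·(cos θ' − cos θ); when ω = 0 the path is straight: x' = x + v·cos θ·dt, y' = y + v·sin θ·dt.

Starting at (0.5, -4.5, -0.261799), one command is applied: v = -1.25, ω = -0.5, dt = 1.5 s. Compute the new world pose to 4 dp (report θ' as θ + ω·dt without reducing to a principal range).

θ' = -0.2618 + -0.5·1.5 = -1.0118
R = v/ω = -1.25/-0.5 = 2.5000
x' = 0.5 + 2.5000·(sin -1.0118 − sin -0.2618) = -0.9724
y' = -4.5 − 2.5000·(cos -1.0118 − cos -0.2618) = -3.4110

(-0.9724, -3.4110, -1.0118)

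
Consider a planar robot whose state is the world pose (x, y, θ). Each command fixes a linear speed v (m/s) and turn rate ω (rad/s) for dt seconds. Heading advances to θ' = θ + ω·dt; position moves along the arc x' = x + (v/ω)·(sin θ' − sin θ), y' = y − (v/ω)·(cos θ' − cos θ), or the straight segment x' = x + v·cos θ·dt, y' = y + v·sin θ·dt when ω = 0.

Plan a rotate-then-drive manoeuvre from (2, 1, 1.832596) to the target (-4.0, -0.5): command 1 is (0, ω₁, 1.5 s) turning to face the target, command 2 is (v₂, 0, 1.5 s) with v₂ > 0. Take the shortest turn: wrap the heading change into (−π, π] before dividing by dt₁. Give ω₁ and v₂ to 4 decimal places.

ω₁ = 1.0360, v₂ = 4.1231

heading to target = atan2(-0.5−1, -4−2) = -2.8966
Δθ = wrap(-2.8966 − 1.8326) = 1.5540; ω₁ = Δθ/dt₁ = 1.0360
distance = √((-4−2)² + (-0.5−1)²) = 6.1847; v₂ = distance/dt₂ = 4.1231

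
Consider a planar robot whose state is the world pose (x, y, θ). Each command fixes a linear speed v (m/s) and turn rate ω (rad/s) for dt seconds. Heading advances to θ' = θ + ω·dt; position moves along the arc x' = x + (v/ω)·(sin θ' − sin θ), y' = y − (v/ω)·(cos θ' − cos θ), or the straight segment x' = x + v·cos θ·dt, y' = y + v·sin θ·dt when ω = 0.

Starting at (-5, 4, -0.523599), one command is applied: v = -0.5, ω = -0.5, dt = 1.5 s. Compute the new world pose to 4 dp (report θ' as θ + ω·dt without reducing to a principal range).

θ' = -0.5236 + -0.5·1.5 = -1.2736
R = v/ω = -0.5/-0.5 = 1.0000
x' = -5 + 1.0000·(sin -1.2736 − sin -0.5236) = -5.4562
y' = 4 − 1.0000·(cos -1.2736 − cos -0.5236) = 4.5732

(-5.4562, 4.5732, -1.2736)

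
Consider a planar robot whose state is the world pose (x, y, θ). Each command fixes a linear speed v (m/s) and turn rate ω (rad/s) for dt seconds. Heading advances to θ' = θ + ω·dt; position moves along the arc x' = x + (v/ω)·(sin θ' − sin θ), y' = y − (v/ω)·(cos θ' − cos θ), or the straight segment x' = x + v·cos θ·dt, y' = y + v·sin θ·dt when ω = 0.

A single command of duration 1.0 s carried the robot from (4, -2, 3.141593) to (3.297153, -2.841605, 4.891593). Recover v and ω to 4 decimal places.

v = 1.2500, ω = 1.7500

Δθ = 4.891593 − 3.141593 = 1.750000
ω = Δθ/dt = 1.750000/1.0 = 1.7500
R = −Δy/(cos θ' − cos θ) = 0.7143
v = R·ω = 0.7143·1.7500 = 1.2500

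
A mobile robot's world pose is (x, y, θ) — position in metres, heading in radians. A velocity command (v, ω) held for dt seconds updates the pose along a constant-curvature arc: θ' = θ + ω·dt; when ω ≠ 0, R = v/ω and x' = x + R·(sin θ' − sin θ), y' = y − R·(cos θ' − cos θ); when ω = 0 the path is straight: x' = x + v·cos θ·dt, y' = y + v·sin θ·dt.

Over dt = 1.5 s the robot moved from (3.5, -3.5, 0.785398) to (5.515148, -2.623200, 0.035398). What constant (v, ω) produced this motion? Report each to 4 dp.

Δθ = 0.035398 − 0.785398 = -0.750000
ω = Δθ/dt = -0.750000/1.5 = -0.5000
R = Δx/(sin θ' − sin θ) = -3.0000
v = R·ω = -3.0000·-0.5000 = 1.5000

v = 1.5000, ω = -0.5000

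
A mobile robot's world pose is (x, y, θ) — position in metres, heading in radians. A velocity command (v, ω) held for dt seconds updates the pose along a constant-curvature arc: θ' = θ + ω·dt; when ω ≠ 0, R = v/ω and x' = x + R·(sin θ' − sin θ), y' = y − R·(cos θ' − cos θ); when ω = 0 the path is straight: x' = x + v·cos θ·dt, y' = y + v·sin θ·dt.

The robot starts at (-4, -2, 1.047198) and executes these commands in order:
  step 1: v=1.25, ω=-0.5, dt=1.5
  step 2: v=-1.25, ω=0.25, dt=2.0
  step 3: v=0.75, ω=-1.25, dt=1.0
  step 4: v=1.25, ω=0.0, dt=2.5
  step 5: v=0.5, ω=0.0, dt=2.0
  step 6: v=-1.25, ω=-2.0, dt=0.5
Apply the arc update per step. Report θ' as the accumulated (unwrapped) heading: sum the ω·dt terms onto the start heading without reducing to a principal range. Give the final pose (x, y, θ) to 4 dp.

(-0.6260, -3.3427, -1.4528)

step 1: θ'=0.2972 (R=-2.5000) → pose (-2.5670, -0.8596, 0.2972)
step 2: θ'=0.7972 (R=-5.0000) → pose (-4.6798, -2.1468, 0.7972)
step 3: θ'=-0.4528 (R=-0.6000) → pose (-3.9881, -2.0265, -0.4528)
step 4: θ'=-0.4528 (straight) → pose (-1.1780, -3.3937, -0.4528)
step 5: θ'=-0.4528 (straight) → pose (-0.2788, -3.8312, -0.4528)
step 6: θ'=-1.4528 (R=0.6250) → pose (-0.6260, -3.3427, -1.4528)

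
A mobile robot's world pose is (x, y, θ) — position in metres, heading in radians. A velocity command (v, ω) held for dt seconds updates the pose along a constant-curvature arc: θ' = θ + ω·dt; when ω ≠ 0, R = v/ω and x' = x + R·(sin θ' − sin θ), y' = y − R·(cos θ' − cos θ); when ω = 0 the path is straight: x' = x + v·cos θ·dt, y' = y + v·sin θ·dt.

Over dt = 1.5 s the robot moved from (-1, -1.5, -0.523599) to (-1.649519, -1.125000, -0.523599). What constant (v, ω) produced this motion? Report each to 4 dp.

Δθ = -0.523599 − -0.523599 = 0.000000
ω = Δθ/dt = 0.000000/1.5 = 0.0000
ω = 0 → v = (Δx·cos θ + Δy·sin θ)/dt = -0.5000

v = -0.5000, ω = 0.0000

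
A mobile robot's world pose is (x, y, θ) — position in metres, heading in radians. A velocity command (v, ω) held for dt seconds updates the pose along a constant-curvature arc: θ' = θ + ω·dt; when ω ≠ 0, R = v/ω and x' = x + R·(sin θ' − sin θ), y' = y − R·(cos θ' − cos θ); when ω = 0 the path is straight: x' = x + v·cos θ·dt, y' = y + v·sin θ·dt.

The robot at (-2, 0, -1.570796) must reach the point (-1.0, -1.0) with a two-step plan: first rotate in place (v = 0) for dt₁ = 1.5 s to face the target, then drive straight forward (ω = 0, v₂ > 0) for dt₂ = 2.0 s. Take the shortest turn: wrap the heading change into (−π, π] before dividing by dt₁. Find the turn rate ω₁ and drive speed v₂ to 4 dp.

ω₁ = 0.5236, v₂ = 0.7071

heading to target = atan2(-1−0, -1−-2) = -0.7854
Δθ = wrap(-0.7854 − -1.5708) = 0.7854; ω₁ = Δθ/dt₁ = 0.5236
distance = √((-1−-2)² + (-1−0)²) = 1.4142; v₂ = distance/dt₂ = 0.7071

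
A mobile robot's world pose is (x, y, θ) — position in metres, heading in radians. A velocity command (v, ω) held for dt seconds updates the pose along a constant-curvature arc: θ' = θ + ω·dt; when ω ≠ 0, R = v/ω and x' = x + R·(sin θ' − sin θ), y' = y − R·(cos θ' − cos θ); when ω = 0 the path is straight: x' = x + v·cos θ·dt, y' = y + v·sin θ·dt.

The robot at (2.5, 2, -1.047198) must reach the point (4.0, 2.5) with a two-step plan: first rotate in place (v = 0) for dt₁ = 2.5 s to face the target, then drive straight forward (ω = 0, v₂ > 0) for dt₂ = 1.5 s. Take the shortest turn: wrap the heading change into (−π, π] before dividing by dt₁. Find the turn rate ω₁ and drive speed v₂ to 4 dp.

heading to target = atan2(2.5−2, 4−2.5) = 0.3218
Δθ = wrap(0.3218 − -1.0472) = 1.3689; ω₁ = Δθ/dt₁ = 0.5476
distance = √((4−2.5)² + (2.5−2)²) = 1.5811; v₂ = distance/dt₂ = 1.0541

ω₁ = 0.5476, v₂ = 1.0541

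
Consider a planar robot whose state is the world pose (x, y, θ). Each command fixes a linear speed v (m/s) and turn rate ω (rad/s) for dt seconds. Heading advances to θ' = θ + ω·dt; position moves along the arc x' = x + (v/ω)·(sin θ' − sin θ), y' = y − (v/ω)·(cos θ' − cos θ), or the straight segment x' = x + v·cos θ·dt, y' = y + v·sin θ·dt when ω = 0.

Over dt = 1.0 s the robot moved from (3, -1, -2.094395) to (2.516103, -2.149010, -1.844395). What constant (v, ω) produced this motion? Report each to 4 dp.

v = 1.2500, ω = 0.2500

Δθ = -1.844395 − -2.094395 = 0.250000
ω = Δθ/dt = 0.250000/1.0 = 0.2500
R = −Δy/(cos θ' − cos θ) = 5.0000
v = R·ω = 5.0000·0.2500 = 1.2500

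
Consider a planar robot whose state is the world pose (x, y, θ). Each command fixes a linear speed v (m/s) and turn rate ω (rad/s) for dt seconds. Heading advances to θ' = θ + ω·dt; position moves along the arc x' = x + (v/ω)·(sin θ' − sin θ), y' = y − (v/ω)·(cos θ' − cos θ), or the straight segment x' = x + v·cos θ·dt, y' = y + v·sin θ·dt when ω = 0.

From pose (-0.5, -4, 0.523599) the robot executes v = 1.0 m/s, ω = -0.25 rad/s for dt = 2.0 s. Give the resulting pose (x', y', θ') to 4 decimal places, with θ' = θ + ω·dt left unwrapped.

(1.4056, -3.4652, 0.0236)

θ' = 0.5236 + -0.25·2.0 = 0.0236
R = v/ω = 1.0/-0.25 = -4.0000
x' = -0.5 + -4.0000·(sin 0.0236 − sin 0.5236) = 1.4056
y' = -4 − -4.0000·(cos 0.0236 − cos 0.5236) = -3.4652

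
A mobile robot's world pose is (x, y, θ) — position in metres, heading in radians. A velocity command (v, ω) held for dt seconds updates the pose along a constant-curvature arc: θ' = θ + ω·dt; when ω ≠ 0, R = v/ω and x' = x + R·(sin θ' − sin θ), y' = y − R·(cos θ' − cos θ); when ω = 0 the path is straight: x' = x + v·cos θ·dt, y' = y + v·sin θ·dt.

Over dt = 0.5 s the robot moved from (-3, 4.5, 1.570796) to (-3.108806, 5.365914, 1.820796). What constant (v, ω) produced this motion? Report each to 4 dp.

v = 1.7500, ω = 0.5000

Δθ = 1.820796 − 1.570796 = 0.250000
ω = Δθ/dt = 0.250000/0.5 = 0.5000
R = −Δy/(cos θ' − cos θ) = 3.5000
v = R·ω = 3.5000·0.5000 = 1.7500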